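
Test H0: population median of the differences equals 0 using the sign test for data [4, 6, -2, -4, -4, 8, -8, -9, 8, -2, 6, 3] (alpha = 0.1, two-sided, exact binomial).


Step 1: Discard zero differences. Original n = 12; n_eff = number of nonzero differences = 12.
Nonzero differences (with sign): +4, +6, -2, -4, -4, +8, -8, -9, +8, -2, +6, +3
Step 2: Count signs: positive = 6, negative = 6.
Step 3: Under H0: P(positive) = 0.5, so the number of positives S ~ Bin(12, 0.5).
Step 4: Two-sided exact p-value = sum of Bin(12,0.5) probabilities at or below the observed probability = 1.000000.
Step 5: alpha = 0.1. fail to reject H0.

n_eff = 12, pos = 6, neg = 6, p = 1.000000, fail to reject H0.


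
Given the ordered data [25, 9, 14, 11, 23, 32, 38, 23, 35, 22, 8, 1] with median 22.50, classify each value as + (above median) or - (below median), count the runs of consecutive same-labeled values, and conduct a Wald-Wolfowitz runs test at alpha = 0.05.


Step 1: Compute median = 22.50; label A = above, B = below.
Labels in order: ABBBAAAAABBB  (n_A = 6, n_B = 6)
Step 2: Count runs R = 4.
Step 3: Under H0 (random ordering), E[R] = 2*n_A*n_B/(n_A+n_B) + 1 = 2*6*6/12 + 1 = 7.0000.
        Var[R] = 2*n_A*n_B*(2*n_A*n_B - n_A - n_B) / ((n_A+n_B)^2 * (n_A+n_B-1)) = 4320/1584 = 2.7273.
        SD[R] = 1.6514.
Step 4: Continuity-corrected z = (R + 0.5 - E[R]) / SD[R] = (4 + 0.5 - 7.0000) / 1.6514 = -1.5138.
Step 5: Two-sided p-value via normal approximation = 2*(1 - Phi(|z|)) = 0.130070.
Step 6: alpha = 0.05. fail to reject H0.

R = 4, z = -1.5138, p = 0.130070, fail to reject H0.


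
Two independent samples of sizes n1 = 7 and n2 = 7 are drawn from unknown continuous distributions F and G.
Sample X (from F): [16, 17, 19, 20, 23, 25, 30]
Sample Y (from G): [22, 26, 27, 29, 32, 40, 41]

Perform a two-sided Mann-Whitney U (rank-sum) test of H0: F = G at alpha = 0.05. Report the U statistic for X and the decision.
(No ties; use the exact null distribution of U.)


Step 1: Combine and sort all 14 observations; assign midranks.
sorted (value, group): (16,X), (17,X), (19,X), (20,X), (22,Y), (23,X), (25,X), (26,Y), (27,Y), (29,Y), (30,X), (32,Y), (40,Y), (41,Y)
ranks: 16->1, 17->2, 19->3, 20->4, 22->5, 23->6, 25->7, 26->8, 27->9, 29->10, 30->11, 32->12, 40->13, 41->14
Step 2: Rank sum for X: R1 = 1 + 2 + 3 + 4 + 6 + 7 + 11 = 34.
Step 3: U_X = R1 - n1(n1+1)/2 = 34 - 7*8/2 = 34 - 28 = 6.
       U_Y = n1*n2 - U_X = 49 - 6 = 43.
Step 4: No ties, so the exact null distribution of U (based on enumerating the C(14,7) = 3432 equally likely rank assignments) gives the two-sided p-value.
Step 5: p-value = 0.017483; compare to alpha = 0.05. reject H0.

U_X = 6, p = 0.017483, reject H0 at alpha = 0.05.


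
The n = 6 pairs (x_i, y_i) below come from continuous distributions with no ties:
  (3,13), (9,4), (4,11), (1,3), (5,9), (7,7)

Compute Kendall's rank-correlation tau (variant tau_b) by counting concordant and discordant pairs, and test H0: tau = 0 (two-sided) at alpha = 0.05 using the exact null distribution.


Step 1: Enumerate the 15 unordered pairs (i,j) with i<j and classify each by sign(x_j-x_i) * sign(y_j-y_i).
  (1,2):dx=+6,dy=-9->D; (1,3):dx=+1,dy=-2->D; (1,4):dx=-2,dy=-10->C; (1,5):dx=+2,dy=-4->D
  (1,6):dx=+4,dy=-6->D; (2,3):dx=-5,dy=+7->D; (2,4):dx=-8,dy=-1->C; (2,5):dx=-4,dy=+5->D
  (2,6):dx=-2,dy=+3->D; (3,4):dx=-3,dy=-8->C; (3,5):dx=+1,dy=-2->D; (3,6):dx=+3,dy=-4->D
  (4,5):dx=+4,dy=+6->C; (4,6):dx=+6,dy=+4->C; (5,6):dx=+2,dy=-2->D
Step 2: C = 5, D = 10, total pairs = 15.
Step 3: tau = (C - D)/(n(n-1)/2) = (5 - 10)/15 = -0.333333.
Step 4: Exact two-sided p-value (enumerate n! = 720 permutations of y under H0): p = 0.469444.
Step 5: alpha = 0.05. fail to reject H0.

tau_b = -0.3333 (C=5, D=10), p = 0.469444, fail to reject H0.


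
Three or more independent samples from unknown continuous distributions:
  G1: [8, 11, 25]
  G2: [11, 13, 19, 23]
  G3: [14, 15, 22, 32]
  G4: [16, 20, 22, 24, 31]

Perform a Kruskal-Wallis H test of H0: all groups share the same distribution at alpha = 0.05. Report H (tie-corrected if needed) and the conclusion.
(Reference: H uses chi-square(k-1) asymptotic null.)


Step 1: Combine all N = 16 observations and assign midranks.
sorted (value, group, rank): (8,G1,1), (11,G1,2.5), (11,G2,2.5), (13,G2,4), (14,G3,5), (15,G3,6), (16,G4,7), (19,G2,8), (20,G4,9), (22,G3,10.5), (22,G4,10.5), (23,G2,12), (24,G4,13), (25,G1,14), (31,G4,15), (32,G3,16)
Step 2: Sum ranks within each group.
R_1 = 17.5 (n_1 = 3)
R_2 = 26.5 (n_2 = 4)
R_3 = 37.5 (n_3 = 4)
R_4 = 54.5 (n_4 = 5)
Step 3: H = 12/(N(N+1)) * sum(R_i^2/n_i) - 3(N+1)
     = 12/(16*17) * (17.5^2/3 + 26.5^2/4 + 37.5^2/4 + 54.5^2/5) - 3*17
     = 0.044118 * 1223.26 - 51
     = 2.967279.
Step 4: Ties present; correction factor C = 1 - 12/(16^3 - 16) = 0.997059. Corrected H = 2.967279 / 0.997059 = 2.976032.
Step 5: Under H0, H ~ chi^2(3); p-value = 0.395335.
Step 6: alpha = 0.05. fail to reject H0.

H = 2.9760, df = 3, p = 0.395335, fail to reject H0.


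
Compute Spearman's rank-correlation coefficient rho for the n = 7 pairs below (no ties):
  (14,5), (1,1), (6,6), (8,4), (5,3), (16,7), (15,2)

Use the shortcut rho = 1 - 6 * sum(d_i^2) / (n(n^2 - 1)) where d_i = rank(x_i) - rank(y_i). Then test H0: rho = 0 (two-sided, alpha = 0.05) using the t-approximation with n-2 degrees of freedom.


Step 1: Rank x and y separately (midranks; no ties here).
rank(x): 14->5, 1->1, 6->3, 8->4, 5->2, 16->7, 15->6
rank(y): 5->5, 1->1, 6->6, 4->4, 3->3, 7->7, 2->2
Step 2: d_i = R_x(i) - R_y(i); compute d_i^2.
  (5-5)^2=0, (1-1)^2=0, (3-6)^2=9, (4-4)^2=0, (2-3)^2=1, (7-7)^2=0, (6-2)^2=16
sum(d^2) = 26.
Step 3: rho = 1 - 6*26 / (7*(7^2 - 1)) = 1 - 156/336 = 0.535714.
Step 4: Under H0, t = rho * sqrt((n-2)/(1-rho^2)) = 1.4186 ~ t(5).
Step 5: Two-sided p-value from the t-distribution with 5 df = 0.215217.
Step 6: alpha = 0.05. fail to reject H0.

rho = 0.5357, p = 0.215217, fail to reject H0 at alpha = 0.05.


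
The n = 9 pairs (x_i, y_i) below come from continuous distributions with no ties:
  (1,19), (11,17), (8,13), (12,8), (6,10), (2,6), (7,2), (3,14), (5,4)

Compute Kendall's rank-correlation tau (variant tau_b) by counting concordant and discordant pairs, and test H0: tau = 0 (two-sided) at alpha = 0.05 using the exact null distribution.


Step 1: Enumerate the 36 unordered pairs (i,j) with i<j and classify each by sign(x_j-x_i) * sign(y_j-y_i).
  (1,2):dx=+10,dy=-2->D; (1,3):dx=+7,dy=-6->D; (1,4):dx=+11,dy=-11->D; (1,5):dx=+5,dy=-9->D
  (1,6):dx=+1,dy=-13->D; (1,7):dx=+6,dy=-17->D; (1,8):dx=+2,dy=-5->D; (1,9):dx=+4,dy=-15->D
  (2,3):dx=-3,dy=-4->C; (2,4):dx=+1,dy=-9->D; (2,5):dx=-5,dy=-7->C; (2,6):dx=-9,dy=-11->C
  (2,7):dx=-4,dy=-15->C; (2,8):dx=-8,dy=-3->C; (2,9):dx=-6,dy=-13->C; (3,4):dx=+4,dy=-5->D
  (3,5):dx=-2,dy=-3->C; (3,6):dx=-6,dy=-7->C; (3,7):dx=-1,dy=-11->C; (3,8):dx=-5,dy=+1->D
  (3,9):dx=-3,dy=-9->C; (4,5):dx=-6,dy=+2->D; (4,6):dx=-10,dy=-2->C; (4,7):dx=-5,dy=-6->C
  (4,8):dx=-9,dy=+6->D; (4,9):dx=-7,dy=-4->C; (5,6):dx=-4,dy=-4->C; (5,7):dx=+1,dy=-8->D
  (5,8):dx=-3,dy=+4->D; (5,9):dx=-1,dy=-6->C; (6,7):dx=+5,dy=-4->D; (6,8):dx=+1,dy=+8->C
  (6,9):dx=+3,dy=-2->D; (7,8):dx=-4,dy=+12->D; (7,9):dx=-2,dy=+2->D; (8,9):dx=+2,dy=-10->D
Step 2: C = 16, D = 20, total pairs = 36.
Step 3: tau = (C - D)/(n(n-1)/2) = (16 - 20)/36 = -0.111111.
Step 4: Exact two-sided p-value (enumerate n! = 362880 permutations of y under H0): p = 0.761414.
Step 5: alpha = 0.05. fail to reject H0.

tau_b = -0.1111 (C=16, D=20), p = 0.761414, fail to reject H0.


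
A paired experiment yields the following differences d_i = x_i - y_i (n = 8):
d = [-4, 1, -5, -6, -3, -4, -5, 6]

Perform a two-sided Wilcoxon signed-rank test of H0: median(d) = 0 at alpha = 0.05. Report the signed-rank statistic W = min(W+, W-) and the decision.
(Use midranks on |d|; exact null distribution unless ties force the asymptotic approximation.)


Step 1: Drop any zero differences (none here) and take |d_i|.
|d| = [4, 1, 5, 6, 3, 4, 5, 6]
Step 2: Midrank |d_i| (ties get averaged ranks).
ranks: |4|->3.5, |1|->1, |5|->5.5, |6|->7.5, |3|->2, |4|->3.5, |5|->5.5, |6|->7.5
Step 3: Attach original signs; sum ranks with positive sign and with negative sign.
W+ = 1 + 7.5 = 8.5
W- = 3.5 + 5.5 + 7.5 + 2 + 3.5 + 5.5 = 27.5
(Check: W+ + W- = 36 should equal n(n+1)/2 = 36.)
Step 4: Test statistic W = min(W+, W-) = 8.5.
Step 5: Ties in |d|, so use the tie-corrected normal approximation.
        E[W] = n(n+1)/4 = 8*9/4 = 18.
        Tie groups: |d|=4 (t=2), |d|=5 (t=2), |d|=6 (t=2); sum(t^3 - t) = 18.
        Var[W] = n(n+1)(2n+1)/24 - sum(t^3-t)/48 = 1224/24 - 18/48 = 50.625.
        z = (W - E[W]) / sqrt(Var[W]) = (8.5 - 18) / 7.1151 = -1.3352.
        Two-sided p = 2*Phi(z) = 0.181816.
Step 6: alpha = 0.05. fail to reject H0.

W+ = 8.5, W- = 27.5, W = min = 8.5, p = 0.181816, fail to reject H0.


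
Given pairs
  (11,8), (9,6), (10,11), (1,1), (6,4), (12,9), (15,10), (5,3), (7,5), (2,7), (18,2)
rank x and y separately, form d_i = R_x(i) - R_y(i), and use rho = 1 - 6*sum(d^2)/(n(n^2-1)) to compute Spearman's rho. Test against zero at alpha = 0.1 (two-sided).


Step 1: Rank x and y separately (midranks; no ties here).
rank(x): 11->8, 9->6, 10->7, 1->1, 6->4, 12->9, 15->10, 5->3, 7->5, 2->2, 18->11
rank(y): 8->8, 6->6, 11->11, 1->1, 4->4, 9->9, 10->10, 3->3, 5->5, 7->7, 2->2
Step 2: d_i = R_x(i) - R_y(i); compute d_i^2.
  (8-8)^2=0, (6-6)^2=0, (7-11)^2=16, (1-1)^2=0, (4-4)^2=0, (9-9)^2=0, (10-10)^2=0, (3-3)^2=0, (5-5)^2=0, (2-7)^2=25, (11-2)^2=81
sum(d^2) = 122.
Step 3: rho = 1 - 6*122 / (11*(11^2 - 1)) = 1 - 732/1320 = 0.445455.
Step 4: Under H0, t = rho * sqrt((n-2)/(1-rho^2)) = 1.4926 ~ t(9).
Step 5: Two-sided p-value from the t-distribution with 9 df = 0.169733.
Step 6: alpha = 0.1. fail to reject H0.

rho = 0.4455, p = 0.169733, fail to reject H0 at alpha = 0.1.


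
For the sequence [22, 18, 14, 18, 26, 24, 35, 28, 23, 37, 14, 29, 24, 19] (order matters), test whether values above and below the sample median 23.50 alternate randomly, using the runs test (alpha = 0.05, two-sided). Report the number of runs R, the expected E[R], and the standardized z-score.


Step 1: Compute median = 23.50; label A = above, B = below.
Labels in order: BBBBAAAABABAAB  (n_A = 7, n_B = 7)
Step 2: Count runs R = 7.
Step 3: Under H0 (random ordering), E[R] = 2*n_A*n_B/(n_A+n_B) + 1 = 2*7*7/14 + 1 = 8.0000.
        Var[R] = 2*n_A*n_B*(2*n_A*n_B - n_A - n_B) / ((n_A+n_B)^2 * (n_A+n_B-1)) = 8232/2548 = 3.2308.
        SD[R] = 1.7974.
Step 4: Continuity-corrected z = (R + 0.5 - E[R]) / SD[R] = (7 + 0.5 - 8.0000) / 1.7974 = -0.2782.
Step 5: Two-sided p-value via normal approximation = 2*(1 - Phi(|z|)) = 0.780879.
Step 6: alpha = 0.05. fail to reject H0.

R = 7, z = -0.2782, p = 0.780879, fail to reject H0.


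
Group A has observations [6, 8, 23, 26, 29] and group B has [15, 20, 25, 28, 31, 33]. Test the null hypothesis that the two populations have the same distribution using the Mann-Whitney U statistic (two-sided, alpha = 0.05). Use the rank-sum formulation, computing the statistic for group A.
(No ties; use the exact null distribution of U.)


Step 1: Combine and sort all 11 observations; assign midranks.
sorted (value, group): (6,X), (8,X), (15,Y), (20,Y), (23,X), (25,Y), (26,X), (28,Y), (29,X), (31,Y), (33,Y)
ranks: 6->1, 8->2, 15->3, 20->4, 23->5, 25->6, 26->7, 28->8, 29->9, 31->10, 33->11
Step 2: Rank sum for X: R1 = 1 + 2 + 5 + 7 + 9 = 24.
Step 3: U_X = R1 - n1(n1+1)/2 = 24 - 5*6/2 = 24 - 15 = 9.
       U_Y = n1*n2 - U_X = 30 - 9 = 21.
Step 4: No ties, so the exact null distribution of U (based on enumerating the C(11,5) = 462 equally likely rank assignments) gives the two-sided p-value.
Step 5: p-value = 0.329004; compare to alpha = 0.05. fail to reject H0.

U_X = 9, p = 0.329004, fail to reject H0 at alpha = 0.05.


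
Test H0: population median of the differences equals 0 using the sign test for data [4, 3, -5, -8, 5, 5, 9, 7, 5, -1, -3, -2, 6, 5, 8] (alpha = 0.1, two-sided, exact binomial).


Step 1: Discard zero differences. Original n = 15; n_eff = number of nonzero differences = 15.
Nonzero differences (with sign): +4, +3, -5, -8, +5, +5, +9, +7, +5, -1, -3, -2, +6, +5, +8
Step 2: Count signs: positive = 10, negative = 5.
Step 3: Under H0: P(positive) = 0.5, so the number of positives S ~ Bin(15, 0.5).
Step 4: Two-sided exact p-value = sum of Bin(15,0.5) probabilities at or below the observed probability = 0.301758.
Step 5: alpha = 0.1. fail to reject H0.

n_eff = 15, pos = 10, neg = 5, p = 0.301758, fail to reject H0.


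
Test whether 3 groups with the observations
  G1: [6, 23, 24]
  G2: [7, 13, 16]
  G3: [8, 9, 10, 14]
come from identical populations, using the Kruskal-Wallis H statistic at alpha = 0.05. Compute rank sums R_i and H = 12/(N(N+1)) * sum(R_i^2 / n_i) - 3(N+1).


Step 1: Combine all N = 10 observations and assign midranks.
sorted (value, group, rank): (6,G1,1), (7,G2,2), (8,G3,3), (9,G3,4), (10,G3,5), (13,G2,6), (14,G3,7), (16,G2,8), (23,G1,9), (24,G1,10)
Step 2: Sum ranks within each group.
R_1 = 20 (n_1 = 3)
R_2 = 16 (n_2 = 3)
R_3 = 19 (n_3 = 4)
Step 3: H = 12/(N(N+1)) * sum(R_i^2/n_i) - 3(N+1)
     = 12/(10*11) * (20^2/3 + 16^2/3 + 19^2/4) - 3*11
     = 0.109091 * 308.917 - 33
     = 0.700000.
Step 4: No ties, so H is used without correction.
Step 5: Under H0, H ~ chi^2(2); p-value = 0.704688.
Step 6: alpha = 0.05. fail to reject H0.

H = 0.7000, df = 2, p = 0.704688, fail to reject H0.


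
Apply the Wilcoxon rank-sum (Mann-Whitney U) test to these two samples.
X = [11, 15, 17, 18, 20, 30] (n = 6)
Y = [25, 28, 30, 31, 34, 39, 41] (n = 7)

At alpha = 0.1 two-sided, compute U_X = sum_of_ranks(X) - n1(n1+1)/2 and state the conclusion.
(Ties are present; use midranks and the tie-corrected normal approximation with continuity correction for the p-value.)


Step 1: Combine and sort all 13 observations; assign midranks.
sorted (value, group): (11,X), (15,X), (17,X), (18,X), (20,X), (25,Y), (28,Y), (30,X), (30,Y), (31,Y), (34,Y), (39,Y), (41,Y)
ranks: 11->1, 15->2, 17->3, 18->4, 20->5, 25->6, 28->7, 30->8.5, 30->8.5, 31->10, 34->11, 39->12, 41->13
Step 2: Rank sum for X: R1 = 1 + 2 + 3 + 4 + 5 + 8.5 = 23.5.
Step 3: U_X = R1 - n1(n1+1)/2 = 23.5 - 6*7/2 = 23.5 - 21 = 2.5.
       U_Y = n1*n2 - U_X = 42 - 2.5 = 39.5.
Step 4: Ties are present, so use the tie-corrected normal approximation (with continuity correction) for the p-value.
Step 5: p-value = 0.010025; compare to alpha = 0.1. reject H0.

U_X = 2.5, p = 0.010025, reject H0 at alpha = 0.1.


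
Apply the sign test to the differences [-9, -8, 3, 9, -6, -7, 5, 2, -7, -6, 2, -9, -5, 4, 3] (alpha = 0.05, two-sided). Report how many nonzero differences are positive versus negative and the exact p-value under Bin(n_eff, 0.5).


Step 1: Discard zero differences. Original n = 15; n_eff = number of nonzero differences = 15.
Nonzero differences (with sign): -9, -8, +3, +9, -6, -7, +5, +2, -7, -6, +2, -9, -5, +4, +3
Step 2: Count signs: positive = 7, negative = 8.
Step 3: Under H0: P(positive) = 0.5, so the number of positives S ~ Bin(15, 0.5).
Step 4: Two-sided exact p-value = sum of Bin(15,0.5) probabilities at or below the observed probability = 1.000000.
Step 5: alpha = 0.05. fail to reject H0.

n_eff = 15, pos = 7, neg = 8, p = 1.000000, fail to reject H0.


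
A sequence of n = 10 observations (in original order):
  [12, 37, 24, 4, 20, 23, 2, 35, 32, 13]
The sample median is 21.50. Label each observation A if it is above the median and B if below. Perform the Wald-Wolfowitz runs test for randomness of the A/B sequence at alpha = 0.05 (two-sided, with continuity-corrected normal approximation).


Step 1: Compute median = 21.50; label A = above, B = below.
Labels in order: BAABBABAAB  (n_A = 5, n_B = 5)
Step 2: Count runs R = 7.
Step 3: Under H0 (random ordering), E[R] = 2*n_A*n_B/(n_A+n_B) + 1 = 2*5*5/10 + 1 = 6.0000.
        Var[R] = 2*n_A*n_B*(2*n_A*n_B - n_A - n_B) / ((n_A+n_B)^2 * (n_A+n_B-1)) = 2000/900 = 2.2222.
        SD[R] = 1.4907.
Step 4: Continuity-corrected z = (R - 0.5 - E[R]) / SD[R] = (7 - 0.5 - 6.0000) / 1.4907 = 0.3354.
Step 5: Two-sided p-value via normal approximation = 2*(1 - Phi(|z|)) = 0.737316.
Step 6: alpha = 0.05. fail to reject H0.

R = 7, z = 0.3354, p = 0.737316, fail to reject H0.


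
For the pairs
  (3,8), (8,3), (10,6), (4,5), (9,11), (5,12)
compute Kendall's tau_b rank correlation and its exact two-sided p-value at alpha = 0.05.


Step 1: Enumerate the 15 unordered pairs (i,j) with i<j and classify each by sign(x_j-x_i) * sign(y_j-y_i).
  (1,2):dx=+5,dy=-5->D; (1,3):dx=+7,dy=-2->D; (1,4):dx=+1,dy=-3->D; (1,5):dx=+6,dy=+3->C
  (1,6):dx=+2,dy=+4->C; (2,3):dx=+2,dy=+3->C; (2,4):dx=-4,dy=+2->D; (2,5):dx=+1,dy=+8->C
  (2,6):dx=-3,dy=+9->D; (3,4):dx=-6,dy=-1->C; (3,5):dx=-1,dy=+5->D; (3,6):dx=-5,dy=+6->D
  (4,5):dx=+5,dy=+6->C; (4,6):dx=+1,dy=+7->C; (5,6):dx=-4,dy=+1->D
Step 2: C = 7, D = 8, total pairs = 15.
Step 3: tau = (C - D)/(n(n-1)/2) = (7 - 8)/15 = -0.066667.
Step 4: Exact two-sided p-value (enumerate n! = 720 permutations of y under H0): p = 1.000000.
Step 5: alpha = 0.05. fail to reject H0.

tau_b = -0.0667 (C=7, D=8), p = 1.000000, fail to reject H0.


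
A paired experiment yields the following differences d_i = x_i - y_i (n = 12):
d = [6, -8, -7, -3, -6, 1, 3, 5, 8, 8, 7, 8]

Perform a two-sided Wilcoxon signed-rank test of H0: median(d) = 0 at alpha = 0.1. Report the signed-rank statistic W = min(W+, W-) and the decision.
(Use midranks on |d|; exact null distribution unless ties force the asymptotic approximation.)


Step 1: Drop any zero differences (none here) and take |d_i|.
|d| = [6, 8, 7, 3, 6, 1, 3, 5, 8, 8, 7, 8]
Step 2: Midrank |d_i| (ties get averaged ranks).
ranks: |6|->5.5, |8|->10.5, |7|->7.5, |3|->2.5, |6|->5.5, |1|->1, |3|->2.5, |5|->4, |8|->10.5, |8|->10.5, |7|->7.5, |8|->10.5
Step 3: Attach original signs; sum ranks with positive sign and with negative sign.
W+ = 5.5 + 1 + 2.5 + 4 + 10.5 + 10.5 + 7.5 + 10.5 = 52
W- = 10.5 + 7.5 + 2.5 + 5.5 = 26
(Check: W+ + W- = 78 should equal n(n+1)/2 = 78.)
Step 4: Test statistic W = min(W+, W-) = 26.
Step 5: Ties in |d|, so use the tie-corrected normal approximation.
        E[W] = n(n+1)/4 = 12*13/4 = 39.
        Tie groups: |d|=3 (t=2), |d|=6 (t=2), |d|=7 (t=2), |d|=8 (t=4); sum(t^3 - t) = 78.
        Var[W] = n(n+1)(2n+1)/24 - sum(t^3-t)/48 = 3900/24 - 78/48 = 160.875.
        z = (W - E[W]) / sqrt(Var[W]) = (26 - 39) / 12.6837 = -1.0249.
        Two-sided p = 2*Phi(z) = 0.305391.
Step 6: alpha = 0.1. fail to reject H0.

W+ = 52, W- = 26, W = min = 26, p = 0.305391, fail to reject H0.


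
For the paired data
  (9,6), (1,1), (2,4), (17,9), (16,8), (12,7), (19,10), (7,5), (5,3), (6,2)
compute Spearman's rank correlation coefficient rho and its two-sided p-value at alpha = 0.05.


Step 1: Rank x and y separately (midranks; no ties here).
rank(x): 9->6, 1->1, 2->2, 17->9, 16->8, 12->7, 19->10, 7->5, 5->3, 6->4
rank(y): 6->6, 1->1, 4->4, 9->9, 8->8, 7->7, 10->10, 5->5, 3->3, 2->2
Step 2: d_i = R_x(i) - R_y(i); compute d_i^2.
  (6-6)^2=0, (1-1)^2=0, (2-4)^2=4, (9-9)^2=0, (8-8)^2=0, (7-7)^2=0, (10-10)^2=0, (5-5)^2=0, (3-3)^2=0, (4-2)^2=4
sum(d^2) = 8.
Step 3: rho = 1 - 6*8 / (10*(10^2 - 1)) = 1 - 48/990 = 0.951515.
Step 4: Under H0, t = rho * sqrt((n-2)/(1-rho^2)) = 8.7493 ~ t(8).
Step 5: Two-sided p-value from the t-distribution with 8 df = 0.000023.
Step 6: alpha = 0.05. reject H0.

rho = 0.9515, p = 0.000023, reject H0 at alpha = 0.05.


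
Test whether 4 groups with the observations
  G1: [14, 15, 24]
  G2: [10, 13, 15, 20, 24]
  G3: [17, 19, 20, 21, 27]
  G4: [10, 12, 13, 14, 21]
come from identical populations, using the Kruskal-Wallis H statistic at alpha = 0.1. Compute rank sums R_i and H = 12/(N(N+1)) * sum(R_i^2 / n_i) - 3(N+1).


Step 1: Combine all N = 18 observations and assign midranks.
sorted (value, group, rank): (10,G2,1.5), (10,G4,1.5), (12,G4,3), (13,G2,4.5), (13,G4,4.5), (14,G1,6.5), (14,G4,6.5), (15,G1,8.5), (15,G2,8.5), (17,G3,10), (19,G3,11), (20,G2,12.5), (20,G3,12.5), (21,G3,14.5), (21,G4,14.5), (24,G1,16.5), (24,G2,16.5), (27,G3,18)
Step 2: Sum ranks within each group.
R_1 = 31.5 (n_1 = 3)
R_2 = 43.5 (n_2 = 5)
R_3 = 66 (n_3 = 5)
R_4 = 30 (n_4 = 5)
Step 3: H = 12/(N(N+1)) * sum(R_i^2/n_i) - 3(N+1)
     = 12/(18*19) * (31.5^2/3 + 43.5^2/5 + 66^2/5 + 30^2/5) - 3*19
     = 0.035088 * 1760.4 - 57
     = 4.768421.
Step 4: Ties present; correction factor C = 1 - 42/(18^3 - 18) = 0.992776. Corrected H = 4.768421 / 0.992776 = 4.803119.
Step 5: Under H0, H ~ chi^2(3); p-value = 0.186795.
Step 6: alpha = 0.1. fail to reject H0.

H = 4.8031, df = 3, p = 0.186795, fail to reject H0.


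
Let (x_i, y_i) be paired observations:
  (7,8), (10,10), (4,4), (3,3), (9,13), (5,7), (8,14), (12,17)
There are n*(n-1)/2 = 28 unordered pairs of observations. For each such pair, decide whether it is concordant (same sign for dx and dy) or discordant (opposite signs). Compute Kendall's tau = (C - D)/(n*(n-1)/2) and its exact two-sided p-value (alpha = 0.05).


Step 1: Enumerate the 28 unordered pairs (i,j) with i<j and classify each by sign(x_j-x_i) * sign(y_j-y_i).
  (1,2):dx=+3,dy=+2->C; (1,3):dx=-3,dy=-4->C; (1,4):dx=-4,dy=-5->C; (1,5):dx=+2,dy=+5->C
  (1,6):dx=-2,dy=-1->C; (1,7):dx=+1,dy=+6->C; (1,8):dx=+5,dy=+9->C; (2,3):dx=-6,dy=-6->C
  (2,4):dx=-7,dy=-7->C; (2,5):dx=-1,dy=+3->D; (2,6):dx=-5,dy=-3->C; (2,7):dx=-2,dy=+4->D
  (2,8):dx=+2,dy=+7->C; (3,4):dx=-1,dy=-1->C; (3,5):dx=+5,dy=+9->C; (3,6):dx=+1,dy=+3->C
  (3,7):dx=+4,dy=+10->C; (3,8):dx=+8,dy=+13->C; (4,5):dx=+6,dy=+10->C; (4,6):dx=+2,dy=+4->C
  (4,7):dx=+5,dy=+11->C; (4,8):dx=+9,dy=+14->C; (5,6):dx=-4,dy=-6->C; (5,7):dx=-1,dy=+1->D
  (5,8):dx=+3,dy=+4->C; (6,7):dx=+3,dy=+7->C; (6,8):dx=+7,dy=+10->C; (7,8):dx=+4,dy=+3->C
Step 2: C = 25, D = 3, total pairs = 28.
Step 3: tau = (C - D)/(n(n-1)/2) = (25 - 3)/28 = 0.785714.
Step 4: Exact two-sided p-value (enumerate n! = 40320 permutations of y under H0): p = 0.005506.
Step 5: alpha = 0.05. reject H0.

tau_b = 0.7857 (C=25, D=3), p = 0.005506, reject H0.


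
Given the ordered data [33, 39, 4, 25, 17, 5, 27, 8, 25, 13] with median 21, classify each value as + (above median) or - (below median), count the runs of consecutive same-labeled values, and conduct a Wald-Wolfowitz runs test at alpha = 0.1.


Step 1: Compute median = 21; label A = above, B = below.
Labels in order: AABABBABAB  (n_A = 5, n_B = 5)
Step 2: Count runs R = 8.
Step 3: Under H0 (random ordering), E[R] = 2*n_A*n_B/(n_A+n_B) + 1 = 2*5*5/10 + 1 = 6.0000.
        Var[R] = 2*n_A*n_B*(2*n_A*n_B - n_A - n_B) / ((n_A+n_B)^2 * (n_A+n_B-1)) = 2000/900 = 2.2222.
        SD[R] = 1.4907.
Step 4: Continuity-corrected z = (R - 0.5 - E[R]) / SD[R] = (8 - 0.5 - 6.0000) / 1.4907 = 1.0062.
Step 5: Two-sided p-value via normal approximation = 2*(1 - Phi(|z|)) = 0.314305.
Step 6: alpha = 0.1. fail to reject H0.

R = 8, z = 1.0062, p = 0.314305, fail to reject H0.


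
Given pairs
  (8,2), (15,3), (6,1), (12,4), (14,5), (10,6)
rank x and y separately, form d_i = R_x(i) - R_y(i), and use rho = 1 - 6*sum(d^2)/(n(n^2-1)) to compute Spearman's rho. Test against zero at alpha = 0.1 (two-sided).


Step 1: Rank x and y separately (midranks; no ties here).
rank(x): 8->2, 15->6, 6->1, 12->4, 14->5, 10->3
rank(y): 2->2, 3->3, 1->1, 4->4, 5->5, 6->6
Step 2: d_i = R_x(i) - R_y(i); compute d_i^2.
  (2-2)^2=0, (6-3)^2=9, (1-1)^2=0, (4-4)^2=0, (5-5)^2=0, (3-6)^2=9
sum(d^2) = 18.
Step 3: rho = 1 - 6*18 / (6*(6^2 - 1)) = 1 - 108/210 = 0.485714.
Step 4: Under H0, t = rho * sqrt((n-2)/(1-rho^2)) = 1.1113 ~ t(4).
Step 5: Two-sided p-value from the t-distribution with 4 df = 0.328723.
Step 6: alpha = 0.1. fail to reject H0.

rho = 0.4857, p = 0.328723, fail to reject H0 at alpha = 0.1.


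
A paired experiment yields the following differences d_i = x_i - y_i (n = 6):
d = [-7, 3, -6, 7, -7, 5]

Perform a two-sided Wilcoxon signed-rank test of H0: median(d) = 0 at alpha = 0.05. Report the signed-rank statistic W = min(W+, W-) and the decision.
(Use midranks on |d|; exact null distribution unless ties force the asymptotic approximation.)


Step 1: Drop any zero differences (none here) and take |d_i|.
|d| = [7, 3, 6, 7, 7, 5]
Step 2: Midrank |d_i| (ties get averaged ranks).
ranks: |7|->5, |3|->1, |6|->3, |7|->5, |7|->5, |5|->2
Step 3: Attach original signs; sum ranks with positive sign and with negative sign.
W+ = 1 + 5 + 2 = 8
W- = 5 + 3 + 5 = 13
(Check: W+ + W- = 21 should equal n(n+1)/2 = 21.)
Step 4: Test statistic W = min(W+, W-) = 8.
Step 5: Ties in |d|, so use the tie-corrected normal approximation.
        E[W] = n(n+1)/4 = 6*7/4 = 10.5.
        Tie groups: |d|=7 (t=3); sum(t^3 - t) = 24.
        Var[W] = n(n+1)(2n+1)/24 - sum(t^3-t)/48 = 546/24 - 24/48 = 22.25.
        z = (W - E[W]) / sqrt(Var[W]) = (8 - 10.5) / 4.7170 = -0.5300.
        Two-sided p = 2*Phi(z) = 0.596113.
Step 6: alpha = 0.05. fail to reject H0.

W+ = 8, W- = 13, W = min = 8, p = 0.596113, fail to reject H0.


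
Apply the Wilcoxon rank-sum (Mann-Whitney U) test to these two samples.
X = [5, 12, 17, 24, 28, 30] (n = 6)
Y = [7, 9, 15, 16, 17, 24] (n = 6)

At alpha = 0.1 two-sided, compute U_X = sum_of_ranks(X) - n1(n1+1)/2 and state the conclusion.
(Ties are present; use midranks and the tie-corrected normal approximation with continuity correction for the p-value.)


Step 1: Combine and sort all 12 observations; assign midranks.
sorted (value, group): (5,X), (7,Y), (9,Y), (12,X), (15,Y), (16,Y), (17,X), (17,Y), (24,X), (24,Y), (28,X), (30,X)
ranks: 5->1, 7->2, 9->3, 12->4, 15->5, 16->6, 17->7.5, 17->7.5, 24->9.5, 24->9.5, 28->11, 30->12
Step 2: Rank sum for X: R1 = 1 + 4 + 7.5 + 9.5 + 11 + 12 = 45.
Step 3: U_X = R1 - n1(n1+1)/2 = 45 - 6*7/2 = 45 - 21 = 24.
       U_Y = n1*n2 - U_X = 36 - 24 = 12.
Step 4: Ties are present, so use the tie-corrected normal approximation (with continuity correction) for the p-value.
Step 5: p-value = 0.376804; compare to alpha = 0.1. fail to reject H0.

U_X = 24, p = 0.376804, fail to reject H0 at alpha = 0.1.


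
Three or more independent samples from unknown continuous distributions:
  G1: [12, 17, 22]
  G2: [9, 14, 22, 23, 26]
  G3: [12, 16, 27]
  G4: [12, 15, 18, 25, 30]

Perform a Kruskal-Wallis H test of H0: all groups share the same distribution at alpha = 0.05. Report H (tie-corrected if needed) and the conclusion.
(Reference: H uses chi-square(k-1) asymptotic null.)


Step 1: Combine all N = 16 observations and assign midranks.
sorted (value, group, rank): (9,G2,1), (12,G1,3), (12,G3,3), (12,G4,3), (14,G2,5), (15,G4,6), (16,G3,7), (17,G1,8), (18,G4,9), (22,G1,10.5), (22,G2,10.5), (23,G2,12), (25,G4,13), (26,G2,14), (27,G3,15), (30,G4,16)
Step 2: Sum ranks within each group.
R_1 = 21.5 (n_1 = 3)
R_2 = 42.5 (n_2 = 5)
R_3 = 25 (n_3 = 3)
R_4 = 47 (n_4 = 5)
Step 3: H = 12/(N(N+1)) * sum(R_i^2/n_i) - 3(N+1)
     = 12/(16*17) * (21.5^2/3 + 42.5^2/5 + 25^2/3 + 47^2/5) - 3*17
     = 0.044118 * 1165.47 - 51
     = 0.417647.
Step 4: Ties present; correction factor C = 1 - 30/(16^3 - 16) = 0.992647. Corrected H = 0.417647 / 0.992647 = 0.420741.
Step 5: Under H0, H ~ chi^2(3); p-value = 0.935925.
Step 6: alpha = 0.05. fail to reject H0.

H = 0.4207, df = 3, p = 0.935925, fail to reject H0.


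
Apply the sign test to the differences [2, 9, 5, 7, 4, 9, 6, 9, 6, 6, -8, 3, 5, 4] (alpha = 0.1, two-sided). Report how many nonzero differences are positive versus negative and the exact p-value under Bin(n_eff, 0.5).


Step 1: Discard zero differences. Original n = 14; n_eff = number of nonzero differences = 14.
Nonzero differences (with sign): +2, +9, +5, +7, +4, +9, +6, +9, +6, +6, -8, +3, +5, +4
Step 2: Count signs: positive = 13, negative = 1.
Step 3: Under H0: P(positive) = 0.5, so the number of positives S ~ Bin(14, 0.5).
Step 4: Two-sided exact p-value = sum of Bin(14,0.5) probabilities at or below the observed probability = 0.001831.
Step 5: alpha = 0.1. reject H0.

n_eff = 14, pos = 13, neg = 1, p = 0.001831, reject H0.


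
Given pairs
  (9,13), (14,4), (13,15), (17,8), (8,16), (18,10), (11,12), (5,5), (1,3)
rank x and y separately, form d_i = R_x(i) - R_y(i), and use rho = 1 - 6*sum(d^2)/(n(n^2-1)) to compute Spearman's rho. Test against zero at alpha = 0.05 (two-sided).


Step 1: Rank x and y separately (midranks; no ties here).
rank(x): 9->4, 14->7, 13->6, 17->8, 8->3, 18->9, 11->5, 5->2, 1->1
rank(y): 13->7, 4->2, 15->8, 8->4, 16->9, 10->5, 12->6, 5->3, 3->1
Step 2: d_i = R_x(i) - R_y(i); compute d_i^2.
  (4-7)^2=9, (7-2)^2=25, (6-8)^2=4, (8-4)^2=16, (3-9)^2=36, (9-5)^2=16, (5-6)^2=1, (2-3)^2=1, (1-1)^2=0
sum(d^2) = 108.
Step 3: rho = 1 - 6*108 / (9*(9^2 - 1)) = 1 - 648/720 = 0.100000.
Step 4: Under H0, t = rho * sqrt((n-2)/(1-rho^2)) = 0.2659 ~ t(7).
Step 5: Two-sided p-value from the t-distribution with 7 df = 0.797972.
Step 6: alpha = 0.05. fail to reject H0.

rho = 0.1000, p = 0.797972, fail to reject H0 at alpha = 0.05.


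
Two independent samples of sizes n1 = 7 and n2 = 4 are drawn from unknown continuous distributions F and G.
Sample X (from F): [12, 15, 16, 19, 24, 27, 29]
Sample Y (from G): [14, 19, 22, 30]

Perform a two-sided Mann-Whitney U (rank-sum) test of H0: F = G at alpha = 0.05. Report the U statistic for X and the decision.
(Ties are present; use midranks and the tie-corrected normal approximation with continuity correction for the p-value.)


Step 1: Combine and sort all 11 observations; assign midranks.
sorted (value, group): (12,X), (14,Y), (15,X), (16,X), (19,X), (19,Y), (22,Y), (24,X), (27,X), (29,X), (30,Y)
ranks: 12->1, 14->2, 15->3, 16->4, 19->5.5, 19->5.5, 22->7, 24->8, 27->9, 29->10, 30->11
Step 2: Rank sum for X: R1 = 1 + 3 + 4 + 5.5 + 8 + 9 + 10 = 40.5.
Step 3: U_X = R1 - n1(n1+1)/2 = 40.5 - 7*8/2 = 40.5 - 28 = 12.5.
       U_Y = n1*n2 - U_X = 28 - 12.5 = 15.5.
Step 4: Ties are present, so use the tie-corrected normal approximation (with continuity correction) for the p-value.
Step 5: p-value = 0.849769; compare to alpha = 0.05. fail to reject H0.

U_X = 12.5, p = 0.849769, fail to reject H0 at alpha = 0.05.


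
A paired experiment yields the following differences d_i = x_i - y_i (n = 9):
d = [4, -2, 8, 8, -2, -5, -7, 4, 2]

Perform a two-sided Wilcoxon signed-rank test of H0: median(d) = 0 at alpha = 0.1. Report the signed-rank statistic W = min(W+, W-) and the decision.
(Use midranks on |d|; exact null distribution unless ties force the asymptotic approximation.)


Step 1: Drop any zero differences (none here) and take |d_i|.
|d| = [4, 2, 8, 8, 2, 5, 7, 4, 2]
Step 2: Midrank |d_i| (ties get averaged ranks).
ranks: |4|->4.5, |2|->2, |8|->8.5, |8|->8.5, |2|->2, |5|->6, |7|->7, |4|->4.5, |2|->2
Step 3: Attach original signs; sum ranks with positive sign and with negative sign.
W+ = 4.5 + 8.5 + 8.5 + 4.5 + 2 = 28
W- = 2 + 2 + 6 + 7 = 17
(Check: W+ + W- = 45 should equal n(n+1)/2 = 45.)
Step 4: Test statistic W = min(W+, W-) = 17.
Step 5: Ties in |d|, so use the tie-corrected normal approximation.
        E[W] = n(n+1)/4 = 9*10/4 = 22.5.
        Tie groups: |d|=2 (t=3), |d|=4 (t=2), |d|=8 (t=2); sum(t^3 - t) = 36.
        Var[W] = n(n+1)(2n+1)/24 - sum(t^3-t)/48 = 1710/24 - 36/48 = 70.5.
        z = (W - E[W]) / sqrt(Var[W]) = (17 - 22.5) / 8.3964 = -0.6550.
        Two-sided p = 2*Phi(z) = 0.512442.
Step 6: alpha = 0.1. fail to reject H0.

W+ = 28, W- = 17, W = min = 17, p = 0.512442, fail to reject H0.


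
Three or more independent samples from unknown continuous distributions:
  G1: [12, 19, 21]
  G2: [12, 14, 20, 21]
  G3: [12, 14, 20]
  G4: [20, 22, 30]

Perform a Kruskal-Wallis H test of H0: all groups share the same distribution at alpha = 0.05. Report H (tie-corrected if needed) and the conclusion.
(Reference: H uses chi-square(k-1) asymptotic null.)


Step 1: Combine all N = 13 observations and assign midranks.
sorted (value, group, rank): (12,G1,2), (12,G2,2), (12,G3,2), (14,G2,4.5), (14,G3,4.5), (19,G1,6), (20,G2,8), (20,G3,8), (20,G4,8), (21,G1,10.5), (21,G2,10.5), (22,G4,12), (30,G4,13)
Step 2: Sum ranks within each group.
R_1 = 18.5 (n_1 = 3)
R_2 = 25 (n_2 = 4)
R_3 = 14.5 (n_3 = 3)
R_4 = 33 (n_4 = 3)
Step 3: H = 12/(N(N+1)) * sum(R_i^2/n_i) - 3(N+1)
     = 12/(13*14) * (18.5^2/3 + 25^2/4 + 14.5^2/3 + 33^2/3) - 3*14
     = 0.065934 * 703.417 - 42
     = 4.379121.
Step 4: Ties present; correction factor C = 1 - 60/(13^3 - 13) = 0.972527. Corrected H = 4.379121 / 0.972527 = 4.502825.
Step 5: Under H0, H ~ chi^2(3); p-value = 0.212038.
Step 6: alpha = 0.05. fail to reject H0.

H = 4.5028, df = 3, p = 0.212038, fail to reject H0.


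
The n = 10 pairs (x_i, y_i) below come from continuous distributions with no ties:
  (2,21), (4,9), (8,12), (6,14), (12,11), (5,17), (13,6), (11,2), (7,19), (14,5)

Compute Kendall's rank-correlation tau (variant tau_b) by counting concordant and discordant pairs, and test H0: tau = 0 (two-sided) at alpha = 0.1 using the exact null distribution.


Step 1: Enumerate the 45 unordered pairs (i,j) with i<j and classify each by sign(x_j-x_i) * sign(y_j-y_i).
  (1,2):dx=+2,dy=-12->D; (1,3):dx=+6,dy=-9->D; (1,4):dx=+4,dy=-7->D; (1,5):dx=+10,dy=-10->D
  (1,6):dx=+3,dy=-4->D; (1,7):dx=+11,dy=-15->D; (1,8):dx=+9,dy=-19->D; (1,9):dx=+5,dy=-2->D
  (1,10):dx=+12,dy=-16->D; (2,3):dx=+4,dy=+3->C; (2,4):dx=+2,dy=+5->C; (2,5):dx=+8,dy=+2->C
  (2,6):dx=+1,dy=+8->C; (2,7):dx=+9,dy=-3->D; (2,8):dx=+7,dy=-7->D; (2,9):dx=+3,dy=+10->C
  (2,10):dx=+10,dy=-4->D; (3,4):dx=-2,dy=+2->D; (3,5):dx=+4,dy=-1->D; (3,6):dx=-3,dy=+5->D
  (3,7):dx=+5,dy=-6->D; (3,8):dx=+3,dy=-10->D; (3,9):dx=-1,dy=+7->D; (3,10):dx=+6,dy=-7->D
  (4,5):dx=+6,dy=-3->D; (4,6):dx=-1,dy=+3->D; (4,7):dx=+7,dy=-8->D; (4,8):dx=+5,dy=-12->D
  (4,9):dx=+1,dy=+5->C; (4,10):dx=+8,dy=-9->D; (5,6):dx=-7,dy=+6->D; (5,7):dx=+1,dy=-5->D
  (5,8):dx=-1,dy=-9->C; (5,9):dx=-5,dy=+8->D; (5,10):dx=+2,dy=-6->D; (6,7):dx=+8,dy=-11->D
  (6,8):dx=+6,dy=-15->D; (6,9):dx=+2,dy=+2->C; (6,10):dx=+9,dy=-12->D; (7,8):dx=-2,dy=-4->C
  (7,9):dx=-6,dy=+13->D; (7,10):dx=+1,dy=-1->D; (8,9):dx=-4,dy=+17->D; (8,10):dx=+3,dy=+3->C
  (9,10):dx=+7,dy=-14->D
Step 2: C = 10, D = 35, total pairs = 45.
Step 3: tau = (C - D)/(n(n-1)/2) = (10 - 35)/45 = -0.555556.
Step 4: Exact two-sided p-value (enumerate n! = 3628800 permutations of y under H0): p = 0.028609.
Step 5: alpha = 0.1. reject H0.

tau_b = -0.5556 (C=10, D=35), p = 0.028609, reject H0.


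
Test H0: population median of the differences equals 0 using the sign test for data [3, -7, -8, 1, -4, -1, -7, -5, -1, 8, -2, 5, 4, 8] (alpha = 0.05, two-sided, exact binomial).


Step 1: Discard zero differences. Original n = 14; n_eff = number of nonzero differences = 14.
Nonzero differences (with sign): +3, -7, -8, +1, -4, -1, -7, -5, -1, +8, -2, +5, +4, +8
Step 2: Count signs: positive = 6, negative = 8.
Step 3: Under H0: P(positive) = 0.5, so the number of positives S ~ Bin(14, 0.5).
Step 4: Two-sided exact p-value = sum of Bin(14,0.5) probabilities at or below the observed probability = 0.790527.
Step 5: alpha = 0.05. fail to reject H0.

n_eff = 14, pos = 6, neg = 8, p = 0.790527, fail to reject H0.


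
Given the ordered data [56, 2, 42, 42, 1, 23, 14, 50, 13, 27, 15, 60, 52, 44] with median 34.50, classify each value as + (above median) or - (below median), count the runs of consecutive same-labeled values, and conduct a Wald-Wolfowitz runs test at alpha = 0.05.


Step 1: Compute median = 34.50; label A = above, B = below.
Labels in order: ABAABBBABBBAAA  (n_A = 7, n_B = 7)
Step 2: Count runs R = 7.
Step 3: Under H0 (random ordering), E[R] = 2*n_A*n_B/(n_A+n_B) + 1 = 2*7*7/14 + 1 = 8.0000.
        Var[R] = 2*n_A*n_B*(2*n_A*n_B - n_A - n_B) / ((n_A+n_B)^2 * (n_A+n_B-1)) = 8232/2548 = 3.2308.
        SD[R] = 1.7974.
Step 4: Continuity-corrected z = (R + 0.5 - E[R]) / SD[R] = (7 + 0.5 - 8.0000) / 1.7974 = -0.2782.
Step 5: Two-sided p-value via normal approximation = 2*(1 - Phi(|z|)) = 0.780879.
Step 6: alpha = 0.05. fail to reject H0.

R = 7, z = -0.2782, p = 0.780879, fail to reject H0.


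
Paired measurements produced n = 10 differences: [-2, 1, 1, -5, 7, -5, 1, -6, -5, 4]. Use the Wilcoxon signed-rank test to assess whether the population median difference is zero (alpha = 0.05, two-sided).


Step 1: Drop any zero differences (none here) and take |d_i|.
|d| = [2, 1, 1, 5, 7, 5, 1, 6, 5, 4]
Step 2: Midrank |d_i| (ties get averaged ranks).
ranks: |2|->4, |1|->2, |1|->2, |5|->7, |7|->10, |5|->7, |1|->2, |6|->9, |5|->7, |4|->5
Step 3: Attach original signs; sum ranks with positive sign and with negative sign.
W+ = 2 + 2 + 10 + 2 + 5 = 21
W- = 4 + 7 + 7 + 9 + 7 = 34
(Check: W+ + W- = 55 should equal n(n+1)/2 = 55.)
Step 4: Test statistic W = min(W+, W-) = 21.
Step 5: Ties in |d|, so use the tie-corrected normal approximation.
        E[W] = n(n+1)/4 = 10*11/4 = 27.5.
        Tie groups: |d|=1 (t=3), |d|=5 (t=3); sum(t^3 - t) = 48.
        Var[W] = n(n+1)(2n+1)/24 - sum(t^3-t)/48 = 2310/24 - 48/48 = 95.25.
        z = (W - E[W]) / sqrt(Var[W]) = (21 - 27.5) / 9.7596 = -0.6660.
        Two-sided p = 2*Phi(z) = 0.505405.
Step 6: alpha = 0.05. fail to reject H0.

W+ = 21, W- = 34, W = min = 21, p = 0.505405, fail to reject H0.


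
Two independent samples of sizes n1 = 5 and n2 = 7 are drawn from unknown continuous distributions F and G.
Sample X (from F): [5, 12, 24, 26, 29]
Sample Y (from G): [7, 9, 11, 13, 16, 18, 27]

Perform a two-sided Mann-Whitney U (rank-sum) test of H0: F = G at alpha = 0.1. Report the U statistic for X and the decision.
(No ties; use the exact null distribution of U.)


Step 1: Combine and sort all 12 observations; assign midranks.
sorted (value, group): (5,X), (7,Y), (9,Y), (11,Y), (12,X), (13,Y), (16,Y), (18,Y), (24,X), (26,X), (27,Y), (29,X)
ranks: 5->1, 7->2, 9->3, 11->4, 12->5, 13->6, 16->7, 18->8, 24->9, 26->10, 27->11, 29->12
Step 2: Rank sum for X: R1 = 1 + 5 + 9 + 10 + 12 = 37.
Step 3: U_X = R1 - n1(n1+1)/2 = 37 - 5*6/2 = 37 - 15 = 22.
       U_Y = n1*n2 - U_X = 35 - 22 = 13.
Step 4: No ties, so the exact null distribution of U (based on enumerating the C(12,5) = 792 equally likely rank assignments) gives the two-sided p-value.
Step 5: p-value = 0.530303; compare to alpha = 0.1. fail to reject H0.

U_X = 22, p = 0.530303, fail to reject H0 at alpha = 0.1.


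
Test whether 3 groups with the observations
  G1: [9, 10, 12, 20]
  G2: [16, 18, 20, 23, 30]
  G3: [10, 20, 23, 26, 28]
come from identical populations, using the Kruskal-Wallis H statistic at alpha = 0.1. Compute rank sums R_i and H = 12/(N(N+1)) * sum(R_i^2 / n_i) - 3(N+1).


Step 1: Combine all N = 14 observations and assign midranks.
sorted (value, group, rank): (9,G1,1), (10,G1,2.5), (10,G3,2.5), (12,G1,4), (16,G2,5), (18,G2,6), (20,G1,8), (20,G2,8), (20,G3,8), (23,G2,10.5), (23,G3,10.5), (26,G3,12), (28,G3,13), (30,G2,14)
Step 2: Sum ranks within each group.
R_1 = 15.5 (n_1 = 4)
R_2 = 43.5 (n_2 = 5)
R_3 = 46 (n_3 = 5)
Step 3: H = 12/(N(N+1)) * sum(R_i^2/n_i) - 3(N+1)
     = 12/(14*15) * (15.5^2/4 + 43.5^2/5 + 46^2/5) - 3*15
     = 0.057143 * 861.712 - 45
     = 4.240714.
Step 4: Ties present; correction factor C = 1 - 36/(14^3 - 14) = 0.986813. Corrected H = 4.240714 / 0.986813 = 4.297383.
Step 5: Under H0, H ~ chi^2(2); p-value = 0.116637.
Step 6: alpha = 0.1. fail to reject H0.

H = 4.2974, df = 2, p = 0.116637, fail to reject H0.


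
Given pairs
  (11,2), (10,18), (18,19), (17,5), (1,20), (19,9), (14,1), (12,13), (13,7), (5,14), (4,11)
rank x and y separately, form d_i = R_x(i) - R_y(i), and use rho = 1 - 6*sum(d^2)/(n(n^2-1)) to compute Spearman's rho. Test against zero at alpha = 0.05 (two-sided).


Step 1: Rank x and y separately (midranks; no ties here).
rank(x): 11->5, 10->4, 18->10, 17->9, 1->1, 19->11, 14->8, 12->6, 13->7, 5->3, 4->2
rank(y): 2->2, 18->9, 19->10, 5->3, 20->11, 9->5, 1->1, 13->7, 7->4, 14->8, 11->6
Step 2: d_i = R_x(i) - R_y(i); compute d_i^2.
  (5-2)^2=9, (4-9)^2=25, (10-10)^2=0, (9-3)^2=36, (1-11)^2=100, (11-5)^2=36, (8-1)^2=49, (6-7)^2=1, (7-4)^2=9, (3-8)^2=25, (2-6)^2=16
sum(d^2) = 306.
Step 3: rho = 1 - 6*306 / (11*(11^2 - 1)) = 1 - 1836/1320 = -0.390909.
Step 4: Under H0, t = rho * sqrt((n-2)/(1-rho^2)) = -1.2741 ~ t(9).
Step 5: Two-sided p-value from the t-distribution with 9 df = 0.234540.
Step 6: alpha = 0.05. fail to reject H0.

rho = -0.3909, p = 0.234540, fail to reject H0 at alpha = 0.05.


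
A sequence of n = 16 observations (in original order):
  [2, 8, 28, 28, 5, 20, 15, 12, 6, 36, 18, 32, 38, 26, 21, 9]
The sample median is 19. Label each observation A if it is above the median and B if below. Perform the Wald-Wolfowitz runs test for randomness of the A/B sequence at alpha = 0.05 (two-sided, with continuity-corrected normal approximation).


Step 1: Compute median = 19; label A = above, B = below.
Labels in order: BBAABABBBABAAAAB  (n_A = 8, n_B = 8)
Step 2: Count runs R = 9.
Step 3: Under H0 (random ordering), E[R] = 2*n_A*n_B/(n_A+n_B) + 1 = 2*8*8/16 + 1 = 9.0000.
        Var[R] = 2*n_A*n_B*(2*n_A*n_B - n_A - n_B) / ((n_A+n_B)^2 * (n_A+n_B-1)) = 14336/3840 = 3.7333.
        SD[R] = 1.9322.
Step 4: R = E[R], so z = 0 with no continuity correction.
Step 5: Two-sided p-value via normal approximation = 2*(1 - Phi(|z|)) = 1.000000.
Step 6: alpha = 0.05. fail to reject H0.

R = 9, z = 0.0000, p = 1.000000, fail to reject H0.
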